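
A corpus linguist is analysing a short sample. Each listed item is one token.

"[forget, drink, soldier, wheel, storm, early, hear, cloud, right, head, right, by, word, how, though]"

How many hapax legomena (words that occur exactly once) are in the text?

13

Frequencies: right:2, forget:1, drink:1, soldier:1, wheel:1, storm:1, early:1, hear:1, cloud:1, head:1, by:1, word:1, how:1, though:1
Hapax (freq=1): by, cloud, drink, early, forget, head, hear, how, soldier, storm, though, wheel, word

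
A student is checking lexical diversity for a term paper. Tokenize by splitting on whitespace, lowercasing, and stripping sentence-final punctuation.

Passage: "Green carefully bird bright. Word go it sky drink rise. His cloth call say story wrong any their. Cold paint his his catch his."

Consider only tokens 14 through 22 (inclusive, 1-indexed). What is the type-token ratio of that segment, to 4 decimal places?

0.8889

Segment tokens 14–22: say, story, wrong, any, their, cold, paint, his, his
Segment N = 9, segment V = 8.
TTR = 8 / 9 = 0.8889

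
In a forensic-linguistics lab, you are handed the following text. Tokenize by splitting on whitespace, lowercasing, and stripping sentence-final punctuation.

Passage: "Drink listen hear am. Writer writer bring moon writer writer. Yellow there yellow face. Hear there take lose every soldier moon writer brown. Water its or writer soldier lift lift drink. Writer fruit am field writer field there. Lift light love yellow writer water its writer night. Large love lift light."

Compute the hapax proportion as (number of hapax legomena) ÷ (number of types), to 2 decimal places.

Frequencies: writer:10, lift:4, yellow:3, there:3, drink:2, hear:2, am:2, moon:2, soldier:2, water:2, its:2, field:2, light:2, love:2, listen:1, bring:1, face:1, take:1, lose:1, every:1, … (5 more, each freq 1)
Hapax count = 11; type count = 25.
Ratio = 11 / 25 = 0.44

0.44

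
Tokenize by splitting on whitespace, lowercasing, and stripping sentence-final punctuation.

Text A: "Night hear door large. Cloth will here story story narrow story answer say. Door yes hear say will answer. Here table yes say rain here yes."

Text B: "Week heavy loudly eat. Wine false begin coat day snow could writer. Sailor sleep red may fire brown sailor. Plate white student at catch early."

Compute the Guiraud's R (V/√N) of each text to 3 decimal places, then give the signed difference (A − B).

A: V=14, N=26, R=2.746
B: V=24, N=25, R=4.800
Difference = 2.746 − 4.800 = -2.054

-2.054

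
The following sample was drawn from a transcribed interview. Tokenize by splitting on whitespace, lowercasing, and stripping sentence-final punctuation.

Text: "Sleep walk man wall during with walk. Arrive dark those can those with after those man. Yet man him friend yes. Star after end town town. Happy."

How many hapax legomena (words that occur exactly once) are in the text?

13

Frequencies: man:3, those:3, walk:2, with:2, after:2, town:2, sleep:1, wall:1, during:1, arrive:1, dark:1, can:1, yet:1, him:1, friend:1, yes:1, star:1, end:1, happy:1
Hapax (freq=1): arrive, can, dark, during, end, friend, happy, him, sleep, star, wall, yes, yet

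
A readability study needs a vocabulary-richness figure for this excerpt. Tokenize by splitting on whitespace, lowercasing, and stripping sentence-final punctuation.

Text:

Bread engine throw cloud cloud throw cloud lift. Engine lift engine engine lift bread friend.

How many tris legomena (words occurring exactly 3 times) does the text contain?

2

Frequencies: engine:4, cloud:3, lift:3, bread:2, throw:2, friend:1
Words with frequency 3: cloud, lift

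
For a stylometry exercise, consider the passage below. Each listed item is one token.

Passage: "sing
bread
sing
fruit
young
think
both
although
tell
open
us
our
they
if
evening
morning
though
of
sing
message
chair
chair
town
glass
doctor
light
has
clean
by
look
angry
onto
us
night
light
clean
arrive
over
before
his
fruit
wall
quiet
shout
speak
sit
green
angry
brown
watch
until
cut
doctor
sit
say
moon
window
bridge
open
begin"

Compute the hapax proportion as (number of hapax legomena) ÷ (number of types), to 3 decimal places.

Frequencies: sing:3, fruit:2, open:2, us:2, chair:2, doctor:2, light:2, clean:2, angry:2, sit:2, bread:1, young:1, think:1, both:1, although:1, tell:1, our:1, they:1, if:1, evening:1, … (29 more, each freq 1)
Hapax count = 39; type count = 49.
Ratio = 39 / 49 = 0.796

0.796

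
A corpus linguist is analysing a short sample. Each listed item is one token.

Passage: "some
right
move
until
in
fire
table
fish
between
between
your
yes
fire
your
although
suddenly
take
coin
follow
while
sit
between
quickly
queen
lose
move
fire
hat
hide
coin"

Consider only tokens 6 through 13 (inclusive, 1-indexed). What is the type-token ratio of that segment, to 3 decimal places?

Segment tokens 6–13: fire, table, fish, between, between, your, yes, fire
Segment N = 8, segment V = 6.
TTR = 6 / 8 = 0.750

0.750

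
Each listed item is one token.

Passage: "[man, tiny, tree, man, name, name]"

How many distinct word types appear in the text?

4

Distinct types: {man, name, tiny, tree}
V = 4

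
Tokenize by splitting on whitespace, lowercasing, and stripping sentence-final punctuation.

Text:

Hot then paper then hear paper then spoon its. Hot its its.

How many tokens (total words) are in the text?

Tokens: hot, then, paper, then, hear, paper, then, spoon, its, hot, its, its
N = 12

12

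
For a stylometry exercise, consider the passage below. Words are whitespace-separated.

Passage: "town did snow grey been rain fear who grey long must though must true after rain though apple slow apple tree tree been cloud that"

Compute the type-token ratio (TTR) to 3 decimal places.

N = 25 tokens, V = 18 types.
TTR = V / N = 18 / 25 = 0.720

0.720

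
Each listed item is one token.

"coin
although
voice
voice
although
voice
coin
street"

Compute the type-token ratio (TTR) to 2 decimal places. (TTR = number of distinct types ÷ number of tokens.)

0.50

N = 8 tokens, V = 4 types.
TTR = V / N = 4 / 8 = 0.50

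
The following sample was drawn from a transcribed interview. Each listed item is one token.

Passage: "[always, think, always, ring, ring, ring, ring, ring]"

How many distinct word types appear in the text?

3

Distinct types: {always, ring, think}
V = 3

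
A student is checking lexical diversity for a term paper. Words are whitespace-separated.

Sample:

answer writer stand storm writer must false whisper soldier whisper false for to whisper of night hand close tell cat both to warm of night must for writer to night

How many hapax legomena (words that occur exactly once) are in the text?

10

Frequencies: writer:3, whisper:3, to:3, night:3, must:2, false:2, for:2, of:2, answer:1, stand:1, storm:1, soldier:1, hand:1, close:1, tell:1, cat:1, both:1, warm:1
Hapax (freq=1): answer, both, cat, close, hand, soldier, stand, storm, tell, warm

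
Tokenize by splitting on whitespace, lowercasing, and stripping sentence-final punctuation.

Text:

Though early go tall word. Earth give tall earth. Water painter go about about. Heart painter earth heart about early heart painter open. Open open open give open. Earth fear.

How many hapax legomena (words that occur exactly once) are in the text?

4

Frequencies: open:5, earth:4, painter:3, about:3, heart:3, early:2, go:2, tall:2, give:2, though:1, word:1, water:1, fear:1
Hapax (freq=1): fear, though, water, word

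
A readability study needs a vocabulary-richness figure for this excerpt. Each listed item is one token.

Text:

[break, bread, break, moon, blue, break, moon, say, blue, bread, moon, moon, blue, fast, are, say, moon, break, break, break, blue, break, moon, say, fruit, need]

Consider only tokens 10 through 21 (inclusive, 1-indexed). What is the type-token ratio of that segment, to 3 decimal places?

0.583

Segment tokens 10–21: bread, moon, moon, blue, fast, are, say, moon, break, break, break, blue
Segment N = 12, segment V = 7.
TTR = 7 / 12 = 0.583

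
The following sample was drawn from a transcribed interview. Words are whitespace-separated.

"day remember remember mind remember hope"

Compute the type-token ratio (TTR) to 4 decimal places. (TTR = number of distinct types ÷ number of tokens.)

N = 6 tokens, V = 4 types.
TTR = V / N = 4 / 6 = 0.6667

0.6667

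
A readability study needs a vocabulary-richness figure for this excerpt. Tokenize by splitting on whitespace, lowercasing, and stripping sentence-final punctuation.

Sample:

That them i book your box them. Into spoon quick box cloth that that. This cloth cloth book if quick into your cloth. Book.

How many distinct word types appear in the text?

Distinct types: {book, box, cloth, i, if, into, quick, spoon, that, them, this, your}
V = 12

12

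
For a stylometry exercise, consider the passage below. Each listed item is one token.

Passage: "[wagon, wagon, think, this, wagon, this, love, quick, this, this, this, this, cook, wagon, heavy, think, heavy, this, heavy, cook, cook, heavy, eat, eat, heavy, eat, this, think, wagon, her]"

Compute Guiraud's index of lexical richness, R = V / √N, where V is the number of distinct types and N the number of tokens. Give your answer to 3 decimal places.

N = 30, V = 9.
√N = 5.477226
R = 9 / 5.477226 = 1.643

1.643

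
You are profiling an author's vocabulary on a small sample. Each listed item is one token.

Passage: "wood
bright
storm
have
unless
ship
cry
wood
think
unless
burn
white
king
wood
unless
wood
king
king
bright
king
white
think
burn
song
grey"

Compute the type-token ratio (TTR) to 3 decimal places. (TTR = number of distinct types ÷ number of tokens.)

0.520

N = 25 tokens, V = 13 types.
TTR = V / N = 13 / 25 = 0.520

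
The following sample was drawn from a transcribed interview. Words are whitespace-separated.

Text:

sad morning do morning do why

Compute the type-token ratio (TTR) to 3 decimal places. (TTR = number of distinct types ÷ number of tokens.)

N = 6 tokens, V = 4 types.
TTR = V / N = 4 / 6 = 0.667

0.667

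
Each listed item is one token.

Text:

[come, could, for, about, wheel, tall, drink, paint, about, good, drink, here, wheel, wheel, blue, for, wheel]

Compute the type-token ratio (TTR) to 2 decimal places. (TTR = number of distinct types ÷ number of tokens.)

N = 17 tokens, V = 11 types.
TTR = V / N = 11 / 17 = 0.65

0.65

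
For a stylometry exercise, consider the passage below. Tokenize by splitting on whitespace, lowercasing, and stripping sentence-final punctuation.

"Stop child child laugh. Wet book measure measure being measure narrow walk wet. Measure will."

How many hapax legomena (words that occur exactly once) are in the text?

Frequencies: measure:4, child:2, wet:2, stop:1, laugh:1, book:1, being:1, narrow:1, walk:1, will:1
Hapax (freq=1): being, book, laugh, narrow, stop, walk, will

7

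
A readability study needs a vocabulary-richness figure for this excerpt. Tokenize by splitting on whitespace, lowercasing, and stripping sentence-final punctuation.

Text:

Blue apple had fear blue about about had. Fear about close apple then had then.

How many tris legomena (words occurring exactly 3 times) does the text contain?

2

Frequencies: had:3, about:3, blue:2, apple:2, fear:2, then:2, close:1
Words with frequency 3: about, had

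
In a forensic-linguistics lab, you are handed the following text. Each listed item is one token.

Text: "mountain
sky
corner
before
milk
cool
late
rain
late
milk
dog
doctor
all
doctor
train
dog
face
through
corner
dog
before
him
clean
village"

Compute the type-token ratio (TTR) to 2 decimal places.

N = 24 tokens, V = 17 types.
TTR = V / N = 17 / 24 = 0.71

0.71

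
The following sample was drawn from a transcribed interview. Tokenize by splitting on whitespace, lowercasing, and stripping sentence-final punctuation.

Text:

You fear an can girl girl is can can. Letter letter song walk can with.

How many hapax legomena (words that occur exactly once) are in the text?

Frequencies: can:4, girl:2, letter:2, you:1, fear:1, an:1, is:1, song:1, walk:1, with:1
Hapax (freq=1): an, fear, is, song, walk, with, you

7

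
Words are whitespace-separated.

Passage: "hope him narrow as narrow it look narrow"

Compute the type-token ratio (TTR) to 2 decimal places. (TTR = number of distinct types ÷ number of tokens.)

0.75

N = 8 tokens, V = 6 types.
TTR = V / N = 6 / 8 = 0.75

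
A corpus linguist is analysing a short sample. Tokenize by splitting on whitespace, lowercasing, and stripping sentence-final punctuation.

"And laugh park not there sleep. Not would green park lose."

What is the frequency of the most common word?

2

Frequencies: park:2, not:2, and:1, laugh:1, there:1, sleep:1, would:1, green:1, lose:1
Most common: 'park' with frequency 2.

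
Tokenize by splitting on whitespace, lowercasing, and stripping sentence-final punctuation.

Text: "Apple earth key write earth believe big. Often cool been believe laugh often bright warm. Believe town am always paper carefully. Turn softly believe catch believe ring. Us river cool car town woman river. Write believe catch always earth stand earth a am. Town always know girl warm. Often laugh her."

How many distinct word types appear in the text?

Distinct types: {a, always, am, apple, been, believe, big, bright, car, carefully, catch, cool, earth, girl, her, key, know, laugh, often, paper, ring, river, softly, stand, town, turn, us, warm, woman, write}
V = 30

30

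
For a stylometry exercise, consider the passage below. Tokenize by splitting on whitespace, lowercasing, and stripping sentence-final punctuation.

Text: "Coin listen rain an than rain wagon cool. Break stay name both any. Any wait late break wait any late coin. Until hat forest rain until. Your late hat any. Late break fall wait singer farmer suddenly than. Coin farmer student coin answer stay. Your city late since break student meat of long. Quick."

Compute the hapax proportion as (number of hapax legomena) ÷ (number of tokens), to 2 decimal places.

Frequencies: late:5, coin:4, break:4, any:4, rain:3, wait:3, than:2, stay:2, until:2, hat:2, your:2, farmer:2, student:2, listen:1, an:1, wagon:1, cool:1, name:1, both:1, forest:1, … (10 more, each freq 1)
Hapax count = 17; token count = 54.
Ratio = 17 / 54 = 0.31

0.31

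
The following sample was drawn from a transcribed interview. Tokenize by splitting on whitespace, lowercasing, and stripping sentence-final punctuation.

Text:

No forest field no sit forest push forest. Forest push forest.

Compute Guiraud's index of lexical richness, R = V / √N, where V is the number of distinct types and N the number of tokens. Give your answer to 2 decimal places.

N = 11, V = 5.
√N = 3.316625
R = 5 / 3.316625 = 1.51

1.51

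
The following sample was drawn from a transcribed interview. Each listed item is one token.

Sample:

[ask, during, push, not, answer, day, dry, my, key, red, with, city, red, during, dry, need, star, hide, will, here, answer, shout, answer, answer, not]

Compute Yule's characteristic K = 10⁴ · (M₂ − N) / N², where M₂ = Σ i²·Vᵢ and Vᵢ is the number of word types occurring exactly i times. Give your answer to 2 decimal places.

320.00

Frequencies: answer:4, during:2, not:2, dry:2, red:2, ask:1, push:1, day:1, my:1, key:1, with:1, city:1, need:1, star:1, hide:1, will:1, here:1, shout:1
N = 25. Frequency spectrum: V_1=13, V_2=4, V_4=1
M₂ = 1²·13 + 2²·4 + 4²·1 = 45
K = 10000 × (45 − 25) / 25² = 320.00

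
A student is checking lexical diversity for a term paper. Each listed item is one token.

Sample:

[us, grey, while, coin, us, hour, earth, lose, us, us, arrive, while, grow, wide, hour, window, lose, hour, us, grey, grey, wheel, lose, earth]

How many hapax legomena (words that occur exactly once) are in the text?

Frequencies: us:5, grey:3, hour:3, lose:3, while:2, earth:2, coin:1, arrive:1, grow:1, wide:1, window:1, wheel:1
Hapax (freq=1): arrive, coin, grow, wheel, wide, window

6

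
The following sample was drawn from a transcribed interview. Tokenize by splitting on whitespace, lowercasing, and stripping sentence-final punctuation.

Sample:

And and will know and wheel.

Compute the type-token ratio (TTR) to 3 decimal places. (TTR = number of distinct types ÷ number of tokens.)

0.667

N = 6 tokens, V = 4 types.
TTR = V / N = 4 / 6 = 0.667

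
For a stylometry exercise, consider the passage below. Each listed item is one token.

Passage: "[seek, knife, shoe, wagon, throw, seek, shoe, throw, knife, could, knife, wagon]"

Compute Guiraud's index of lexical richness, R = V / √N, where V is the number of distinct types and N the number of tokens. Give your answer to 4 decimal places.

N = 12, V = 6.
√N = 3.464102
R = 6 / 3.464102 = 1.7321

1.7321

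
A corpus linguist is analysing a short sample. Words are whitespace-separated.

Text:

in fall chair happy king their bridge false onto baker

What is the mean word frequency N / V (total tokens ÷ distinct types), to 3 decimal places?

1.000

N = 10 tokens, V = 10 types.
Mean frequency = N / V = 10 / 10 = 1.000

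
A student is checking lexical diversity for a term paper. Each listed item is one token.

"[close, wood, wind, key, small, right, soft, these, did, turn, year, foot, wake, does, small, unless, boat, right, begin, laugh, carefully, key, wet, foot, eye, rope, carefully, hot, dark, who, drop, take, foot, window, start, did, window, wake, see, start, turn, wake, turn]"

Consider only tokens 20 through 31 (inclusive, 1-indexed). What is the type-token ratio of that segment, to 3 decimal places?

Segment tokens 20–31: laugh, carefully, key, wet, foot, eye, rope, carefully, hot, dark, who, drop
Segment N = 12, segment V = 11.
TTR = 11 / 12 = 0.917

0.917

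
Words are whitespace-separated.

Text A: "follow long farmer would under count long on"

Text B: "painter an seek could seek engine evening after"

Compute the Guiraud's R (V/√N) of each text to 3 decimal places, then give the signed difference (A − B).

A: V=7, N=8, R=2.475
B: V=7, N=8, R=2.475
Difference = 2.475 − 2.475 = 0.000

0.000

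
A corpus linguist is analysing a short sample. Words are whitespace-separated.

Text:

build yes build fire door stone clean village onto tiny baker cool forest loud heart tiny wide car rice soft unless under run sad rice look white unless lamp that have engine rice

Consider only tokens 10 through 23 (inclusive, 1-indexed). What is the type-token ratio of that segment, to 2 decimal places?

0.93

Segment tokens 10–23: tiny, baker, cool, forest, loud, heart, tiny, wide, car, rice, soft, unless, under, run
Segment N = 14, segment V = 13.
TTR = 13 / 14 = 0.93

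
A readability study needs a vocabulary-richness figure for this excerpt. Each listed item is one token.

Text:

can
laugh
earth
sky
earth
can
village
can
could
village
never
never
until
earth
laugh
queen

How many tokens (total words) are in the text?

16

Tokens: can, laugh, earth, sky, earth, can, village, can, could, village, never, never, until, earth, laugh, queen
N = 16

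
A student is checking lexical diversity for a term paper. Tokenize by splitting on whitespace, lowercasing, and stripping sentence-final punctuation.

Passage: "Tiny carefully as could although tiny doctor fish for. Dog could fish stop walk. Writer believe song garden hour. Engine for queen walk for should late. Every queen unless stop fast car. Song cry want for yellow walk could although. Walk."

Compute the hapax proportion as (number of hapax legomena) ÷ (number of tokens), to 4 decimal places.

Frequencies: for:4, walk:4, could:3, tiny:2, although:2, fish:2, stop:2, song:2, queen:2, carefully:1, as:1, doctor:1, dog:1, writer:1, believe:1, garden:1, hour:1, engine:1, should:1, late:1, … (7 more, each freq 1)
Hapax count = 18; token count = 41.
Ratio = 18 / 41 = 0.4390

0.4390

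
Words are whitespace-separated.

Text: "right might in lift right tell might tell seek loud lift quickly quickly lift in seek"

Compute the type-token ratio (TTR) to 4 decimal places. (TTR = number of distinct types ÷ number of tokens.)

N = 16 tokens, V = 8 types.
TTR = V / N = 8 / 16 = 0.5000

0.5000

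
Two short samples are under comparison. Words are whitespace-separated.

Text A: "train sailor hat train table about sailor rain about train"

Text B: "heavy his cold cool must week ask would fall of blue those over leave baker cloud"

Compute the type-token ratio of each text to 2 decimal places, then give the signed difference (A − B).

-0.40

TTR(A) = 6/10 = 0.60
TTR(B) = 16/16 = 1.00
Difference = 0.60 − 1.00 = -0.40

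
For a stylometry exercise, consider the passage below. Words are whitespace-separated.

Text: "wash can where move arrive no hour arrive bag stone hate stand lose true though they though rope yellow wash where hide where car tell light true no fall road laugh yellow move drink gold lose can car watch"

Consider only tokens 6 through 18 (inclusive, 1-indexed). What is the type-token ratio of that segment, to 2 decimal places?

Segment tokens 6–18: no, hour, arrive, bag, stone, hate, stand, lose, true, though, they, though, rope
Segment N = 13, segment V = 12.
TTR = 12 / 13 = 0.92

0.92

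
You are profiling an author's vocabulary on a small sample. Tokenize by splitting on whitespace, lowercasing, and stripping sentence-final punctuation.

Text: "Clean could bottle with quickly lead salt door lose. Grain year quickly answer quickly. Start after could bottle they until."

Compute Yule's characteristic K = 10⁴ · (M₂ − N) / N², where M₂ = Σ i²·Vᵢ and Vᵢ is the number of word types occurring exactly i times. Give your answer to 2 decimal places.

Frequencies: quickly:3, could:2, bottle:2, clean:1, with:1, lead:1, salt:1, door:1, lose:1, grain:1, year:1, answer:1, start:1, after:1, they:1, until:1
N = 20. Frequency spectrum: V_1=13, V_2=2, V_3=1
M₂ = 1²·13 + 2²·2 + 3²·1 = 30
K = 10000 × (30 − 20) / 20² = 250.00

250.00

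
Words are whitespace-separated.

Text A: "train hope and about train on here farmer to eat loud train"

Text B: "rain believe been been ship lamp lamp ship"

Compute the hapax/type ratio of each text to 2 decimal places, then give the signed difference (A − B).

A: hapax=9, V=10, ratio=0.90
B: hapax=2, V=5, ratio=0.40
Difference = 0.90 − 0.40 = 0.50

0.50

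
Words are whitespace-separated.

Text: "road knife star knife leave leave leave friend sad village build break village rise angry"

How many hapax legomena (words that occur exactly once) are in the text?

Frequencies: leave:3, knife:2, village:2, road:1, star:1, friend:1, sad:1, build:1, break:1, rise:1, angry:1
Hapax (freq=1): angry, break, build, friend, rise, road, sad, star

8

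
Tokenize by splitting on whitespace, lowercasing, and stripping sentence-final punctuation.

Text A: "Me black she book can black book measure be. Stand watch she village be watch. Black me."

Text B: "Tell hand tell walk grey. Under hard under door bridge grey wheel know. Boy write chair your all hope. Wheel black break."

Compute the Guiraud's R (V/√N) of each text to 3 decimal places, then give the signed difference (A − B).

A: V=10, N=17, R=2.425
B: V=18, N=22, R=3.838
Difference = 2.425 − 3.838 = -1.413

-1.413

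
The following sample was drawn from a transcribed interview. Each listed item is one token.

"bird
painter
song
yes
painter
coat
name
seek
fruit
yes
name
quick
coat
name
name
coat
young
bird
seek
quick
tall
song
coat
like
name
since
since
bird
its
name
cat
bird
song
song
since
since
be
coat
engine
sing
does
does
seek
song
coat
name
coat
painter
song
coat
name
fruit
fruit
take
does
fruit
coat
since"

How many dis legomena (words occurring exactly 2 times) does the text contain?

2

Frequencies: coat:9, name:8, song:6, since:5, bird:4, fruit:4, painter:3, seek:3, does:3, yes:2, quick:2, young:1, tall:1, like:1, its:1, cat:1, be:1, engine:1, sing:1, take:1
Words with frequency 2: quick, yes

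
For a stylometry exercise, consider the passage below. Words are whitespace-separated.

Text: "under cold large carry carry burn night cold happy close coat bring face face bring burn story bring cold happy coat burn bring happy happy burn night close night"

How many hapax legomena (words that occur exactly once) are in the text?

3

Frequencies: burn:4, happy:4, bring:4, cold:3, night:3, carry:2, close:2, coat:2, face:2, under:1, large:1, story:1
Hapax (freq=1): large, story, under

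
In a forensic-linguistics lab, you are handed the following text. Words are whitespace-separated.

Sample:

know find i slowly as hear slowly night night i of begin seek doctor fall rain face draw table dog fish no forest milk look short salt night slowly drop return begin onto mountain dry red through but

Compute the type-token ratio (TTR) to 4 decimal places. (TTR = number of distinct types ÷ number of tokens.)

0.8421

N = 38 tokens, V = 32 types.
TTR = V / N = 32 / 38 = 0.8421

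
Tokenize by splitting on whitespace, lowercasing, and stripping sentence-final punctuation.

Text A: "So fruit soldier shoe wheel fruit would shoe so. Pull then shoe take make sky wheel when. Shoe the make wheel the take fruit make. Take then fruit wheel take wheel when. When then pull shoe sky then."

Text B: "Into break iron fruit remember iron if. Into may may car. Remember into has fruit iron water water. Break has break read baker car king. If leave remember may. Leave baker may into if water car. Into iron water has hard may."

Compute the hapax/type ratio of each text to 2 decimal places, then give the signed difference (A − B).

-0.05

A: hapax=2, V=13, ratio=0.15
B: hapax=3, V=15, ratio=0.20
Difference = 0.15 − 0.20 = -0.05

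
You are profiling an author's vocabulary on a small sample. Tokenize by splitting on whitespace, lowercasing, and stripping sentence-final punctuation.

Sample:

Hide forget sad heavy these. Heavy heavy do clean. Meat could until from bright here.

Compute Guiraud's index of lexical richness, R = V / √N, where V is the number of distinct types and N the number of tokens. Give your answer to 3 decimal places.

3.357

N = 15, V = 13.
√N = 3.872983
R = 13 / 3.872983 = 3.357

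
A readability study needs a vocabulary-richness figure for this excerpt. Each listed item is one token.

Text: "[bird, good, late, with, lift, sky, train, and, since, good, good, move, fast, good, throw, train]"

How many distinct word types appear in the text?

12

Distinct types: {and, bird, fast, good, late, lift, move, since, sky, throw, train, with}
V = 12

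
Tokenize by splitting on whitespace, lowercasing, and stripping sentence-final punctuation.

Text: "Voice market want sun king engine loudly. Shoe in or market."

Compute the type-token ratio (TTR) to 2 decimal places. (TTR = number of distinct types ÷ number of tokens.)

N = 11 tokens, V = 10 types.
TTR = V / N = 10 / 11 = 0.91

0.91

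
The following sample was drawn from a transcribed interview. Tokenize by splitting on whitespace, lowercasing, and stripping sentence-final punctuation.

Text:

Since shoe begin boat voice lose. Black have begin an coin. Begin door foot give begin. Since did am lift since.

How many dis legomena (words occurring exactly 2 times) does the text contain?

0

Frequencies: begin:4, since:3, shoe:1, boat:1, voice:1, lose:1, black:1, have:1, an:1, coin:1, door:1, foot:1, give:1, did:1, am:1, lift:1
Words with frequency 2: (none)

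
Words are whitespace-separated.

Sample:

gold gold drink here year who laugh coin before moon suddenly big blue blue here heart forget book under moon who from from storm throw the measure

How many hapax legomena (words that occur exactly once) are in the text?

Frequencies: gold:2, here:2, who:2, moon:2, blue:2, from:2, drink:1, year:1, laugh:1, coin:1, before:1, suddenly:1, big:1, heart:1, forget:1, book:1, under:1, storm:1, throw:1, the:1, … (1 more, each freq 1)
Hapax (freq=1): before, big, book, coin, drink, forget, heart, laugh, measure, storm, suddenly, the, throw, under, year

15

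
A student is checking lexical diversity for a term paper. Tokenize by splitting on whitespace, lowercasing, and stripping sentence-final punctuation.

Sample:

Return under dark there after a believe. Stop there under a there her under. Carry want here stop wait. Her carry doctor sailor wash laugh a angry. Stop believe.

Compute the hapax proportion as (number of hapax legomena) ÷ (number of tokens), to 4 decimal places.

Frequencies: under:3, there:3, a:3, stop:3, believe:2, her:2, carry:2, return:1, dark:1, after:1, want:1, here:1, wait:1, doctor:1, sailor:1, wash:1, laugh:1, angry:1
Hapax count = 11; token count = 29.
Ratio = 11 / 29 = 0.3793

0.3793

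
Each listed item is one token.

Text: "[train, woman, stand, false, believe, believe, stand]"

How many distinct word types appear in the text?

Distinct types: {believe, false, stand, train, woman}
V = 5

5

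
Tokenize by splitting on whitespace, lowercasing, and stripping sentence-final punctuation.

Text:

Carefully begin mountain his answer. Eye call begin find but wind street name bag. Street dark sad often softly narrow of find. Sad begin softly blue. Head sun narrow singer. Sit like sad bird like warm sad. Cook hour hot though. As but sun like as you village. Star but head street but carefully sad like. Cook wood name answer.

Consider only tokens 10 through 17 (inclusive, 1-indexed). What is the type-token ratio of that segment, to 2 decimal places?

Segment tokens 10–17: but, wind, street, name, bag, street, dark, sad
Segment N = 8, segment V = 7.
TTR = 7 / 8 = 0.88

0.88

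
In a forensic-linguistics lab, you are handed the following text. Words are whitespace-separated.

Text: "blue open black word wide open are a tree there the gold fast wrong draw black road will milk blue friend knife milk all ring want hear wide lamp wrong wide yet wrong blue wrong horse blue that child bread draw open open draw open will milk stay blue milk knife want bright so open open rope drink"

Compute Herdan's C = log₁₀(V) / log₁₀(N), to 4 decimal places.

N = 58, V = 34.
log₁₀(V) = 1.531479, log₁₀(N) = 1.763428
C = 1.531479 / 1.763428 = 0.8685

0.8685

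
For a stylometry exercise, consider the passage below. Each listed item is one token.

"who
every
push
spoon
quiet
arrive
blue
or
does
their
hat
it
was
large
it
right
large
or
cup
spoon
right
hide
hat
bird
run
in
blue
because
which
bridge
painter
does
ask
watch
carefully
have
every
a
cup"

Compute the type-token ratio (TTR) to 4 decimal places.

0.7436

N = 39 tokens, V = 29 types.
TTR = V / N = 29 / 39 = 0.7436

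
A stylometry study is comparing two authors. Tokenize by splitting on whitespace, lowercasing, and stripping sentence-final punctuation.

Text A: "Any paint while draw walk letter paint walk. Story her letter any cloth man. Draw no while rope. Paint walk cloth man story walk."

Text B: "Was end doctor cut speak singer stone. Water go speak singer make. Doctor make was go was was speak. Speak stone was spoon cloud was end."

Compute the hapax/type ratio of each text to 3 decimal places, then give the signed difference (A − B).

-0.083

A: hapax=3, V=12, ratio=0.250
B: hapax=4, V=12, ratio=0.333
Difference = 0.250 − 0.333 = -0.083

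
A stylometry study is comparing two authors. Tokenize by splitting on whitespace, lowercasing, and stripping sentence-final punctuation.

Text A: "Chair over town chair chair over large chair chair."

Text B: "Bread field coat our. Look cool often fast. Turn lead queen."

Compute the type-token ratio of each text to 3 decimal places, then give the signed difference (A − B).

TTR(A) = 4/9 = 0.444
TTR(B) = 11/11 = 1.000
Difference = 0.444 − 1.000 = -0.556

-0.556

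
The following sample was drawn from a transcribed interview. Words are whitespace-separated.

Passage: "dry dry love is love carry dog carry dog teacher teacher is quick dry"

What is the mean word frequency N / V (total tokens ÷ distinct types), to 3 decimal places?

N = 14 tokens, V = 7 types.
Mean frequency = N / V = 14 / 7 = 2.000

2.000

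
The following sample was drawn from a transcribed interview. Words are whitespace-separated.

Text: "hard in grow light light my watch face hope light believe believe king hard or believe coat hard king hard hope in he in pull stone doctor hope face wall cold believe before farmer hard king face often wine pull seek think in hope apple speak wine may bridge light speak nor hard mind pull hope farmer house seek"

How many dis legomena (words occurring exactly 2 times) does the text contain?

Frequencies: hard:6, hope:5, in:4, light:4, believe:4, face:3, king:3, pull:3, farmer:2, wine:2, seek:2, speak:2, grow:1, my:1, watch:1, or:1, coat:1, he:1, stone:1, doctor:1, … (11 more, each freq 1)
Words with frequency 2: farmer, seek, speak, wine

4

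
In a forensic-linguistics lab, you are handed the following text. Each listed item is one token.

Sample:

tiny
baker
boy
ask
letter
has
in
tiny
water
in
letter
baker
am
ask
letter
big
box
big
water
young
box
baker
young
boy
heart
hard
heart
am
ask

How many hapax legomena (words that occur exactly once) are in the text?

Frequencies: baker:3, ask:3, letter:3, tiny:2, boy:2, in:2, water:2, am:2, big:2, box:2, young:2, heart:2, has:1, hard:1
Hapax (freq=1): hard, has

2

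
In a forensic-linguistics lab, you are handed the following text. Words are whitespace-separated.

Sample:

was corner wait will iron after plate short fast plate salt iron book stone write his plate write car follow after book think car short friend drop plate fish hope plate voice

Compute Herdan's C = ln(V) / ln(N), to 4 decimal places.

0.8919

N = 32, V = 22.
ln(V) = 3.091042, ln(N) = 3.465736
C = 3.091042 / 3.465736 = 0.8919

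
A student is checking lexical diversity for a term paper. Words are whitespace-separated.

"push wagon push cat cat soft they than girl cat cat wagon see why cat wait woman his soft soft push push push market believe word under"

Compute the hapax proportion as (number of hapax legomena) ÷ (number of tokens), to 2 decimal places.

0.44

Frequencies: push:5, cat:5, soft:3, wagon:2, they:1, than:1, girl:1, see:1, why:1, wait:1, woman:1, his:1, market:1, believe:1, word:1, under:1
Hapax count = 12; token count = 27.
Ratio = 12 / 27 = 0.44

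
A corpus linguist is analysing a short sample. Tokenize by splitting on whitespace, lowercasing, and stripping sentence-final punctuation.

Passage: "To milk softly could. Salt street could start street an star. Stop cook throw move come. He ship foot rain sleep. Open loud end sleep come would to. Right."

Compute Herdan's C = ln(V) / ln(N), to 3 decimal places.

N = 29, V = 24.
ln(V) = 3.178054, ln(N) = 3.367296
C = 3.178054 / 3.367296 = 0.944

0.944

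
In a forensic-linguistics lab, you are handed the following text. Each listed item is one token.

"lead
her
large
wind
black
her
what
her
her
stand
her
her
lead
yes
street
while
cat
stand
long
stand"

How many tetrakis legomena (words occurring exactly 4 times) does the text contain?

Frequencies: her:6, stand:3, lead:2, large:1, wind:1, black:1, what:1, yes:1, street:1, while:1, cat:1, long:1
Words with frequency 4: (none)

0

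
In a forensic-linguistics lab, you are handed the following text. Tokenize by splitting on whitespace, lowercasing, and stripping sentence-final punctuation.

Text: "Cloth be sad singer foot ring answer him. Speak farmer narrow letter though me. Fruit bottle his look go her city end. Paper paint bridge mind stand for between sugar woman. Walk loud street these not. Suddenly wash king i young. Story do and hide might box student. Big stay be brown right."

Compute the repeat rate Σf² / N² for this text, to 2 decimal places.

0.02

Frequencies: be:2, cloth:1, sad:1, singer:1, foot:1, ring:1, answer:1, him:1, speak:1, farmer:1, narrow:1, letter:1, though:1, me:1, fruit:1, bottle:1, his:1, look:1, go:1, her:1, … (32 more, each freq 1)
Σf² = 55; N² = 2809
Repeat rate = 55 / 2809 = 0.02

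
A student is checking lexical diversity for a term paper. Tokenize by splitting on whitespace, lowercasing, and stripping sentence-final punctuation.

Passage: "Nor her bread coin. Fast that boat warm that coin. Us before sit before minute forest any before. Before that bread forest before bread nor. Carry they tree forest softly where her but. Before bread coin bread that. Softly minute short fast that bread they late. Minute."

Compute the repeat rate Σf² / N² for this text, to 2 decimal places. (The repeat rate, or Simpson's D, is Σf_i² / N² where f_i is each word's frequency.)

Frequencies: bread:6, before:6, that:5, coin:3, minute:3, forest:3, nor:2, her:2, fast:2, they:2, softly:2, boat:1, warm:1, us:1, sit:1, any:1, carry:1, tree:1, where:1, but:1, … (2 more, each freq 1)
Σf² = 155; N² = 2209
Repeat rate = 155 / 2209 = 0.07

0.07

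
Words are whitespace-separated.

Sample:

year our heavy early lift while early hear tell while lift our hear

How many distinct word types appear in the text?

Distinct types: {early, hear, heavy, lift, our, tell, while, year}
V = 8

8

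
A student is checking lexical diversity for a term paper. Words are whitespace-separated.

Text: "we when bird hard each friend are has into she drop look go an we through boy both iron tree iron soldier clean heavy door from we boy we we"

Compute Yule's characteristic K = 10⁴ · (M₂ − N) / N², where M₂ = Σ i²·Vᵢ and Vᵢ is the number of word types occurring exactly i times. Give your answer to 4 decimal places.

266.6667

Frequencies: we:5, boy:2, iron:2, when:1, bird:1, hard:1, each:1, friend:1, are:1, has:1, into:1, she:1, drop:1, look:1, go:1, an:1, through:1, both:1, tree:1, soldier:1, … (4 more, each freq 1)
N = 30. Frequency spectrum: V_1=21, V_2=2, V_5=1
M₂ = 1²·21 + 2²·2 + 5²·1 = 54
K = 10000 × (54 − 30) / 30² = 266.6667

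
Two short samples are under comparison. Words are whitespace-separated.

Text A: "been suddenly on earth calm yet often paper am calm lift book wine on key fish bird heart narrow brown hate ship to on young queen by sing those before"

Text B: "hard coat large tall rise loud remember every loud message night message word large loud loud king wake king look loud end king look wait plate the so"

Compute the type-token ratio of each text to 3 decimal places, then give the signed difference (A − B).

0.221

TTR(A) = 27/30 = 0.900
TTR(B) = 19/28 = 0.679
Difference = 0.900 − 0.679 = 0.221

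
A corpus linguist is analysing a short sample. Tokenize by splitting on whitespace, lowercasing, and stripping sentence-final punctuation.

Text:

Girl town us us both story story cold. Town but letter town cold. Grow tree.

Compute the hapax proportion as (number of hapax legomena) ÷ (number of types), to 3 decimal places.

Frequencies: town:3, us:2, story:2, cold:2, girl:1, both:1, but:1, letter:1, grow:1, tree:1
Hapax count = 6; type count = 10.
Ratio = 6 / 10 = 0.600

0.600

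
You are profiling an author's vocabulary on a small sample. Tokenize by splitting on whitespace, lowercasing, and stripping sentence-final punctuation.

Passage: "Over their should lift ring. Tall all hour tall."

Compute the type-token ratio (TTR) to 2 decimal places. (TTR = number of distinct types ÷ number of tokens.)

0.89

N = 9 tokens, V = 8 types.
TTR = V / N = 8 / 9 = 0.89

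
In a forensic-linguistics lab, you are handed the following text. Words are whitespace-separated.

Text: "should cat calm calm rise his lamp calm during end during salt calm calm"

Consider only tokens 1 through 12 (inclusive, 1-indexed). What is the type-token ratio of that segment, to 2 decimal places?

Segment tokens 1–12: should, cat, calm, calm, rise, his, lamp, calm, during, end, during, salt
Segment N = 12, segment V = 9.
TTR = 9 / 12 = 0.75

0.75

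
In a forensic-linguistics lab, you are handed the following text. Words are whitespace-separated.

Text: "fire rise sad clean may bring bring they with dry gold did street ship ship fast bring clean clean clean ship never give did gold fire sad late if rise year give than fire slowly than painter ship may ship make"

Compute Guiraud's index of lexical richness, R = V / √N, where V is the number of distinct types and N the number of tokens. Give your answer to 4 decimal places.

3.5920

N = 41, V = 23.
√N = 6.403124
R = 23 / 6.403124 = 3.5920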